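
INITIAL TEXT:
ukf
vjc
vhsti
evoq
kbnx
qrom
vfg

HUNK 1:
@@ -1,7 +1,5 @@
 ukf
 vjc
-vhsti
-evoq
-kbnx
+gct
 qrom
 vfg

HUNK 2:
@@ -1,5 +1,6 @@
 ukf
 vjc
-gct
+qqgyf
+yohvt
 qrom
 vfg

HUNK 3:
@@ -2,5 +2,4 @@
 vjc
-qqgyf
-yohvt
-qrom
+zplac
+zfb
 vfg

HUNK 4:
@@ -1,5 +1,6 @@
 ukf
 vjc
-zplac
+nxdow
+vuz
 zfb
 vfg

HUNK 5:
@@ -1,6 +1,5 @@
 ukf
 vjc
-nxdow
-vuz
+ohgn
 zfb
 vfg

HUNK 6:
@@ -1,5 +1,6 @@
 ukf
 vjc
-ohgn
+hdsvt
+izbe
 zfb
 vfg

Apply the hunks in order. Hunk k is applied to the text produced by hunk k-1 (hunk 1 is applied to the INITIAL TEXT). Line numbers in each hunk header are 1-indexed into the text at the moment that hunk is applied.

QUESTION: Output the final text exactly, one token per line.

Answer: ukf
vjc
hdsvt
izbe
zfb
vfg

Derivation:
Hunk 1: at line 1 remove [vhsti,evoq,kbnx] add [gct] -> 5 lines: ukf vjc gct qrom vfg
Hunk 2: at line 1 remove [gct] add [qqgyf,yohvt] -> 6 lines: ukf vjc qqgyf yohvt qrom vfg
Hunk 3: at line 2 remove [qqgyf,yohvt,qrom] add [zplac,zfb] -> 5 lines: ukf vjc zplac zfb vfg
Hunk 4: at line 1 remove [zplac] add [nxdow,vuz] -> 6 lines: ukf vjc nxdow vuz zfb vfg
Hunk 5: at line 1 remove [nxdow,vuz] add [ohgn] -> 5 lines: ukf vjc ohgn zfb vfg
Hunk 6: at line 1 remove [ohgn] add [hdsvt,izbe] -> 6 lines: ukf vjc hdsvt izbe zfb vfg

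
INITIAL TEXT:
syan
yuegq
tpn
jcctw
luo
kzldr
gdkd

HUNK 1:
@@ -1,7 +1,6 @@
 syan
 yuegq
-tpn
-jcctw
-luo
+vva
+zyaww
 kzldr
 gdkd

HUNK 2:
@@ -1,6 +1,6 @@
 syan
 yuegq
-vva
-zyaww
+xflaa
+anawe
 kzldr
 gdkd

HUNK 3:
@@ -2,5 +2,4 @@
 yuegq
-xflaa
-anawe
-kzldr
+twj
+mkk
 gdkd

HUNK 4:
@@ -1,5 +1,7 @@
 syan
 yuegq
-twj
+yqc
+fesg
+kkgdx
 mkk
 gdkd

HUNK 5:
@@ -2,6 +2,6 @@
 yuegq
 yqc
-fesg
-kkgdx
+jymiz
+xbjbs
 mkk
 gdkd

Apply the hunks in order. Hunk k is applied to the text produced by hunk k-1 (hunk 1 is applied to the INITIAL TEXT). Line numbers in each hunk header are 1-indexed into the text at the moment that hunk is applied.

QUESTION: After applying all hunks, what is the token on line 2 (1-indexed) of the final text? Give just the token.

Answer: yuegq

Derivation:
Hunk 1: at line 1 remove [tpn,jcctw,luo] add [vva,zyaww] -> 6 lines: syan yuegq vva zyaww kzldr gdkd
Hunk 2: at line 1 remove [vva,zyaww] add [xflaa,anawe] -> 6 lines: syan yuegq xflaa anawe kzldr gdkd
Hunk 3: at line 2 remove [xflaa,anawe,kzldr] add [twj,mkk] -> 5 lines: syan yuegq twj mkk gdkd
Hunk 4: at line 1 remove [twj] add [yqc,fesg,kkgdx] -> 7 lines: syan yuegq yqc fesg kkgdx mkk gdkd
Hunk 5: at line 2 remove [fesg,kkgdx] add [jymiz,xbjbs] -> 7 lines: syan yuegq yqc jymiz xbjbs mkk gdkd
Final line 2: yuegq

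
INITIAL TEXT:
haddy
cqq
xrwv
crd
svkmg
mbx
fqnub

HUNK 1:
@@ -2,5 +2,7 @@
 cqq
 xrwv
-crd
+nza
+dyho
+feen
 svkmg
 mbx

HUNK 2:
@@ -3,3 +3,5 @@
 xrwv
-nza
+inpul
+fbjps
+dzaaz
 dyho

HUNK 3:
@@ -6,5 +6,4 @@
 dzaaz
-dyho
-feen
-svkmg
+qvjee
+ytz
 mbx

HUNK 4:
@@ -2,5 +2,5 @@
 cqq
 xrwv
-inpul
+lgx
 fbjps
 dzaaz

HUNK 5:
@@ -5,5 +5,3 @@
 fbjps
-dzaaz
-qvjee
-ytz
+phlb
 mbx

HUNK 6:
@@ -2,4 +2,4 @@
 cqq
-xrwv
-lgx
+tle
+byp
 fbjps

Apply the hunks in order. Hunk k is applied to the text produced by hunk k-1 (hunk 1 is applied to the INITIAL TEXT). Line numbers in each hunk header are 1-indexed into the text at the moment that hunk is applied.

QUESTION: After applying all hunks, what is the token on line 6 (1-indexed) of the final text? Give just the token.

Answer: phlb

Derivation:
Hunk 1: at line 2 remove [crd] add [nza,dyho,feen] -> 9 lines: haddy cqq xrwv nza dyho feen svkmg mbx fqnub
Hunk 2: at line 3 remove [nza] add [inpul,fbjps,dzaaz] -> 11 lines: haddy cqq xrwv inpul fbjps dzaaz dyho feen svkmg mbx fqnub
Hunk 3: at line 6 remove [dyho,feen,svkmg] add [qvjee,ytz] -> 10 lines: haddy cqq xrwv inpul fbjps dzaaz qvjee ytz mbx fqnub
Hunk 4: at line 2 remove [inpul] add [lgx] -> 10 lines: haddy cqq xrwv lgx fbjps dzaaz qvjee ytz mbx fqnub
Hunk 5: at line 5 remove [dzaaz,qvjee,ytz] add [phlb] -> 8 lines: haddy cqq xrwv lgx fbjps phlb mbx fqnub
Hunk 6: at line 2 remove [xrwv,lgx] add [tle,byp] -> 8 lines: haddy cqq tle byp fbjps phlb mbx fqnub
Final line 6: phlb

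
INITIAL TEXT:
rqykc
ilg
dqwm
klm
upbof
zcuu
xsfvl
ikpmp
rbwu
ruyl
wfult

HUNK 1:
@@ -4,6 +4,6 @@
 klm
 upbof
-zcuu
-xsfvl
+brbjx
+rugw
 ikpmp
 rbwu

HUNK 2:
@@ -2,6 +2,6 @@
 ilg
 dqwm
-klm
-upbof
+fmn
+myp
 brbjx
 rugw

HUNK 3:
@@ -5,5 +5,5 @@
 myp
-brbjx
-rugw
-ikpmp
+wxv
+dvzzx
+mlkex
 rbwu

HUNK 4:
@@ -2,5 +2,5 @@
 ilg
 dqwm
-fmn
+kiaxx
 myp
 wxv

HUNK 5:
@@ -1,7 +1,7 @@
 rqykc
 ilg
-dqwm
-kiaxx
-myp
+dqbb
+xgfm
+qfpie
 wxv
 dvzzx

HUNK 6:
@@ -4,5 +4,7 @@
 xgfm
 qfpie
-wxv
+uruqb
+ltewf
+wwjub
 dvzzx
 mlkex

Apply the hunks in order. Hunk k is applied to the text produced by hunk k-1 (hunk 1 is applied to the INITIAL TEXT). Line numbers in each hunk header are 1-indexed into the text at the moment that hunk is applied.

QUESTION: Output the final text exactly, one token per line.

Answer: rqykc
ilg
dqbb
xgfm
qfpie
uruqb
ltewf
wwjub
dvzzx
mlkex
rbwu
ruyl
wfult

Derivation:
Hunk 1: at line 4 remove [zcuu,xsfvl] add [brbjx,rugw] -> 11 lines: rqykc ilg dqwm klm upbof brbjx rugw ikpmp rbwu ruyl wfult
Hunk 2: at line 2 remove [klm,upbof] add [fmn,myp] -> 11 lines: rqykc ilg dqwm fmn myp brbjx rugw ikpmp rbwu ruyl wfult
Hunk 3: at line 5 remove [brbjx,rugw,ikpmp] add [wxv,dvzzx,mlkex] -> 11 lines: rqykc ilg dqwm fmn myp wxv dvzzx mlkex rbwu ruyl wfult
Hunk 4: at line 2 remove [fmn] add [kiaxx] -> 11 lines: rqykc ilg dqwm kiaxx myp wxv dvzzx mlkex rbwu ruyl wfult
Hunk 5: at line 1 remove [dqwm,kiaxx,myp] add [dqbb,xgfm,qfpie] -> 11 lines: rqykc ilg dqbb xgfm qfpie wxv dvzzx mlkex rbwu ruyl wfult
Hunk 6: at line 4 remove [wxv] add [uruqb,ltewf,wwjub] -> 13 lines: rqykc ilg dqbb xgfm qfpie uruqb ltewf wwjub dvzzx mlkex rbwu ruyl wfult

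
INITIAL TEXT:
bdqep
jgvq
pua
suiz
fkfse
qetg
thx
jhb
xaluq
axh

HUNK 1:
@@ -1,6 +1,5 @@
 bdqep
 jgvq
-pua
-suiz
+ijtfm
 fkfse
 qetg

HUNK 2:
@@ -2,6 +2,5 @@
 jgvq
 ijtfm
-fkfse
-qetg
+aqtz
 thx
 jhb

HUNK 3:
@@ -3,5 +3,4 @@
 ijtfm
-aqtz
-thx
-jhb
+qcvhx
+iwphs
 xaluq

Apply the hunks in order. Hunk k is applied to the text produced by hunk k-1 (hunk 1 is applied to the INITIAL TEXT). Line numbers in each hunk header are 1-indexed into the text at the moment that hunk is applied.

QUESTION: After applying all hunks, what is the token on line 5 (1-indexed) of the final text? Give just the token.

Hunk 1: at line 1 remove [pua,suiz] add [ijtfm] -> 9 lines: bdqep jgvq ijtfm fkfse qetg thx jhb xaluq axh
Hunk 2: at line 2 remove [fkfse,qetg] add [aqtz] -> 8 lines: bdqep jgvq ijtfm aqtz thx jhb xaluq axh
Hunk 3: at line 3 remove [aqtz,thx,jhb] add [qcvhx,iwphs] -> 7 lines: bdqep jgvq ijtfm qcvhx iwphs xaluq axh
Final line 5: iwphs

Answer: iwphs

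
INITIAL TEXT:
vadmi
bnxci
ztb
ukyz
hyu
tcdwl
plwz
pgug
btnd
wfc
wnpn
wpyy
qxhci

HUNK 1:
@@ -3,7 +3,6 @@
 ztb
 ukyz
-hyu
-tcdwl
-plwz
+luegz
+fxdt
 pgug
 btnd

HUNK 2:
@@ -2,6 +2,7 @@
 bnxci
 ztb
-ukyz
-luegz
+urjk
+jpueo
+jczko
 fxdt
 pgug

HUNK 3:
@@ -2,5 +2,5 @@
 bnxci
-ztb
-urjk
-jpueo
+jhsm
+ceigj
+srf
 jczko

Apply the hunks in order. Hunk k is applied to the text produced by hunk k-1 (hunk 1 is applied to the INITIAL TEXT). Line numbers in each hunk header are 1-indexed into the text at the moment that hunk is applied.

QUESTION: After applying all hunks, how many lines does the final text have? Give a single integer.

Hunk 1: at line 3 remove [hyu,tcdwl,plwz] add [luegz,fxdt] -> 12 lines: vadmi bnxci ztb ukyz luegz fxdt pgug btnd wfc wnpn wpyy qxhci
Hunk 2: at line 2 remove [ukyz,luegz] add [urjk,jpueo,jczko] -> 13 lines: vadmi bnxci ztb urjk jpueo jczko fxdt pgug btnd wfc wnpn wpyy qxhci
Hunk 3: at line 2 remove [ztb,urjk,jpueo] add [jhsm,ceigj,srf] -> 13 lines: vadmi bnxci jhsm ceigj srf jczko fxdt pgug btnd wfc wnpn wpyy qxhci
Final line count: 13

Answer: 13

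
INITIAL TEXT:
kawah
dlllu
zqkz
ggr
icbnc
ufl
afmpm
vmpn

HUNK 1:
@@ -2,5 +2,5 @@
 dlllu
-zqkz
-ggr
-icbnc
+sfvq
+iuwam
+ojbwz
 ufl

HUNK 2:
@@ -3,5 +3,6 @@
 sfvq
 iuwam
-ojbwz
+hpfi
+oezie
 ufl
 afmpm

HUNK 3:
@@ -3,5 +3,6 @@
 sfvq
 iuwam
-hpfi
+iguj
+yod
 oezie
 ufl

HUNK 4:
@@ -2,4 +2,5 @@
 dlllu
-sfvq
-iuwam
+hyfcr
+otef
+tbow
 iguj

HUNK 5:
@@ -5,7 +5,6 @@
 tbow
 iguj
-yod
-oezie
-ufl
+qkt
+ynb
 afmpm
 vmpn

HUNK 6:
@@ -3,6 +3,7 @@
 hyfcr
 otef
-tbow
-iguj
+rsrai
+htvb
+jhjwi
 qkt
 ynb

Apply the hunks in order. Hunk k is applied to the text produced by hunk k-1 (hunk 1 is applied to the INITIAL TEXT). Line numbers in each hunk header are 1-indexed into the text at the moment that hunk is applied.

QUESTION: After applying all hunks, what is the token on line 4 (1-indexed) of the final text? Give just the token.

Hunk 1: at line 2 remove [zqkz,ggr,icbnc] add [sfvq,iuwam,ojbwz] -> 8 lines: kawah dlllu sfvq iuwam ojbwz ufl afmpm vmpn
Hunk 2: at line 3 remove [ojbwz] add [hpfi,oezie] -> 9 lines: kawah dlllu sfvq iuwam hpfi oezie ufl afmpm vmpn
Hunk 3: at line 3 remove [hpfi] add [iguj,yod] -> 10 lines: kawah dlllu sfvq iuwam iguj yod oezie ufl afmpm vmpn
Hunk 4: at line 2 remove [sfvq,iuwam] add [hyfcr,otef,tbow] -> 11 lines: kawah dlllu hyfcr otef tbow iguj yod oezie ufl afmpm vmpn
Hunk 5: at line 5 remove [yod,oezie,ufl] add [qkt,ynb] -> 10 lines: kawah dlllu hyfcr otef tbow iguj qkt ynb afmpm vmpn
Hunk 6: at line 3 remove [tbow,iguj] add [rsrai,htvb,jhjwi] -> 11 lines: kawah dlllu hyfcr otef rsrai htvb jhjwi qkt ynb afmpm vmpn
Final line 4: otef

Answer: otef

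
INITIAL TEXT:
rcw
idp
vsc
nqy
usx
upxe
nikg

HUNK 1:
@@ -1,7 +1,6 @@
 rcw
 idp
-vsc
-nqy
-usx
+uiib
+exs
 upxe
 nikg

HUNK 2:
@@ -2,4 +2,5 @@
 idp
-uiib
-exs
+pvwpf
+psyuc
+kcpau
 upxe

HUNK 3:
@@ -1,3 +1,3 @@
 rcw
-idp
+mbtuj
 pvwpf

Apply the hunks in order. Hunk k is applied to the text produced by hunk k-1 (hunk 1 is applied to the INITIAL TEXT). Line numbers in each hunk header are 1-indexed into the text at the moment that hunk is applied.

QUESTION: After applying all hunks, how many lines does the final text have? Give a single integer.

Answer: 7

Derivation:
Hunk 1: at line 1 remove [vsc,nqy,usx] add [uiib,exs] -> 6 lines: rcw idp uiib exs upxe nikg
Hunk 2: at line 2 remove [uiib,exs] add [pvwpf,psyuc,kcpau] -> 7 lines: rcw idp pvwpf psyuc kcpau upxe nikg
Hunk 3: at line 1 remove [idp] add [mbtuj] -> 7 lines: rcw mbtuj pvwpf psyuc kcpau upxe nikg
Final line count: 7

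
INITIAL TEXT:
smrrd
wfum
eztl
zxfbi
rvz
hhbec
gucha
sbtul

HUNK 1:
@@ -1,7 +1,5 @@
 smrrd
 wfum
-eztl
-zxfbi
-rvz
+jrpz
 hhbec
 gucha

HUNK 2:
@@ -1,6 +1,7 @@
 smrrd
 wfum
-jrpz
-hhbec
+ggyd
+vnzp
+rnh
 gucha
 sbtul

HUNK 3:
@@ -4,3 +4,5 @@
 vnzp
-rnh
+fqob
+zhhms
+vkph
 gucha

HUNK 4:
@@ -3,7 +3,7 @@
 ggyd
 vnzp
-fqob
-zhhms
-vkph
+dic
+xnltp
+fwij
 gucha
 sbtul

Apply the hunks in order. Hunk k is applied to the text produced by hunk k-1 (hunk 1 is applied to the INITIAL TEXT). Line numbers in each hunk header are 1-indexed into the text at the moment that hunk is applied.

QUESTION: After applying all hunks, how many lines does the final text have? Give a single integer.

Answer: 9

Derivation:
Hunk 1: at line 1 remove [eztl,zxfbi,rvz] add [jrpz] -> 6 lines: smrrd wfum jrpz hhbec gucha sbtul
Hunk 2: at line 1 remove [jrpz,hhbec] add [ggyd,vnzp,rnh] -> 7 lines: smrrd wfum ggyd vnzp rnh gucha sbtul
Hunk 3: at line 4 remove [rnh] add [fqob,zhhms,vkph] -> 9 lines: smrrd wfum ggyd vnzp fqob zhhms vkph gucha sbtul
Hunk 4: at line 3 remove [fqob,zhhms,vkph] add [dic,xnltp,fwij] -> 9 lines: smrrd wfum ggyd vnzp dic xnltp fwij gucha sbtul
Final line count: 9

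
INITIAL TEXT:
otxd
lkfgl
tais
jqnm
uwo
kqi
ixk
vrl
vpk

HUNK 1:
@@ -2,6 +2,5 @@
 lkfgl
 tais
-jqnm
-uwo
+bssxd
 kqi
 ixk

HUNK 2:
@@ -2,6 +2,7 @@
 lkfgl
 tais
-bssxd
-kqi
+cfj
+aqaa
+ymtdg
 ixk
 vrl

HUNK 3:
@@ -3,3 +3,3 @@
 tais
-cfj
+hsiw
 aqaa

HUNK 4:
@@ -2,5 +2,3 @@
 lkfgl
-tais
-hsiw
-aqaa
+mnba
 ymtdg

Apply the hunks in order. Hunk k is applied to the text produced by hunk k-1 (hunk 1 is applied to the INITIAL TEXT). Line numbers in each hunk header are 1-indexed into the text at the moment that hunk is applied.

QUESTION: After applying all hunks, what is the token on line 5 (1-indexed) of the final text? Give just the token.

Hunk 1: at line 2 remove [jqnm,uwo] add [bssxd] -> 8 lines: otxd lkfgl tais bssxd kqi ixk vrl vpk
Hunk 2: at line 2 remove [bssxd,kqi] add [cfj,aqaa,ymtdg] -> 9 lines: otxd lkfgl tais cfj aqaa ymtdg ixk vrl vpk
Hunk 3: at line 3 remove [cfj] add [hsiw] -> 9 lines: otxd lkfgl tais hsiw aqaa ymtdg ixk vrl vpk
Hunk 4: at line 2 remove [tais,hsiw,aqaa] add [mnba] -> 7 lines: otxd lkfgl mnba ymtdg ixk vrl vpk
Final line 5: ixk

Answer: ixk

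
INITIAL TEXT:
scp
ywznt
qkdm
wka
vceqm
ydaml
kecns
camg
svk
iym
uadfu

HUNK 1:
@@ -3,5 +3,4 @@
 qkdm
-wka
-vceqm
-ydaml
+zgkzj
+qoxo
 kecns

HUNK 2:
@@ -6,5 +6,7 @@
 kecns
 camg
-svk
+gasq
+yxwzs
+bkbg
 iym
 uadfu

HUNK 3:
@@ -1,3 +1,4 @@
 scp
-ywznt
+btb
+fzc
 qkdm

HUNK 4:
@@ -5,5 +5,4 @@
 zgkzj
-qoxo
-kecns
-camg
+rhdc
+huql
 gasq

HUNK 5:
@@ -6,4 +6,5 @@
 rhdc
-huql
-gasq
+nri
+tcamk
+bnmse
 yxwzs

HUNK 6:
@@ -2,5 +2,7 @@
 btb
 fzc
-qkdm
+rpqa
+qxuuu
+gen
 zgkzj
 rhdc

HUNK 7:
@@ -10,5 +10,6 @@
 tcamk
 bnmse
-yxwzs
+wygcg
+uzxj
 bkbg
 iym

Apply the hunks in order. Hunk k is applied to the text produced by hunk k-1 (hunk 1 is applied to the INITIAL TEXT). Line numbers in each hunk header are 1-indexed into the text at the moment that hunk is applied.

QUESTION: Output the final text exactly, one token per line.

Hunk 1: at line 3 remove [wka,vceqm,ydaml] add [zgkzj,qoxo] -> 10 lines: scp ywznt qkdm zgkzj qoxo kecns camg svk iym uadfu
Hunk 2: at line 6 remove [svk] add [gasq,yxwzs,bkbg] -> 12 lines: scp ywznt qkdm zgkzj qoxo kecns camg gasq yxwzs bkbg iym uadfu
Hunk 3: at line 1 remove [ywznt] add [btb,fzc] -> 13 lines: scp btb fzc qkdm zgkzj qoxo kecns camg gasq yxwzs bkbg iym uadfu
Hunk 4: at line 5 remove [qoxo,kecns,camg] add [rhdc,huql] -> 12 lines: scp btb fzc qkdm zgkzj rhdc huql gasq yxwzs bkbg iym uadfu
Hunk 5: at line 6 remove [huql,gasq] add [nri,tcamk,bnmse] -> 13 lines: scp btb fzc qkdm zgkzj rhdc nri tcamk bnmse yxwzs bkbg iym uadfu
Hunk 6: at line 2 remove [qkdm] add [rpqa,qxuuu,gen] -> 15 lines: scp btb fzc rpqa qxuuu gen zgkzj rhdc nri tcamk bnmse yxwzs bkbg iym uadfu
Hunk 7: at line 10 remove [yxwzs] add [wygcg,uzxj] -> 16 lines: scp btb fzc rpqa qxuuu gen zgkzj rhdc nri tcamk bnmse wygcg uzxj bkbg iym uadfu

Answer: scp
btb
fzc
rpqa
qxuuu
gen
zgkzj
rhdc
nri
tcamk
bnmse
wygcg
uzxj
bkbg
iym
uadfu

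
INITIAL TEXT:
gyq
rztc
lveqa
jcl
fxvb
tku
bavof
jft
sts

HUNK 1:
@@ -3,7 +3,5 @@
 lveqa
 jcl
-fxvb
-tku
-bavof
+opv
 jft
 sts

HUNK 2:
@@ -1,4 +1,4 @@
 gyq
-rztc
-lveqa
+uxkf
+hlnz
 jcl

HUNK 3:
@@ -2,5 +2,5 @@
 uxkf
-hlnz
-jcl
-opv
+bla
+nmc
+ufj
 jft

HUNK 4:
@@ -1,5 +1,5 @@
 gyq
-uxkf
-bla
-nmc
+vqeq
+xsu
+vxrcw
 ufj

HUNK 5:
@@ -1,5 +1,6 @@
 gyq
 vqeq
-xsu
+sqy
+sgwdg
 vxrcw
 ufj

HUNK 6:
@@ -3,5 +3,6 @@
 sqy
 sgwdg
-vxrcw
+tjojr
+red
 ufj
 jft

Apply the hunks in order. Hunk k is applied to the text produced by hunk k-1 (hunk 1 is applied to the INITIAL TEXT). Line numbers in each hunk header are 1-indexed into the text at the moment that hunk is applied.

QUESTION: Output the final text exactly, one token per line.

Hunk 1: at line 3 remove [fxvb,tku,bavof] add [opv] -> 7 lines: gyq rztc lveqa jcl opv jft sts
Hunk 2: at line 1 remove [rztc,lveqa] add [uxkf,hlnz] -> 7 lines: gyq uxkf hlnz jcl opv jft sts
Hunk 3: at line 2 remove [hlnz,jcl,opv] add [bla,nmc,ufj] -> 7 lines: gyq uxkf bla nmc ufj jft sts
Hunk 4: at line 1 remove [uxkf,bla,nmc] add [vqeq,xsu,vxrcw] -> 7 lines: gyq vqeq xsu vxrcw ufj jft sts
Hunk 5: at line 1 remove [xsu] add [sqy,sgwdg] -> 8 lines: gyq vqeq sqy sgwdg vxrcw ufj jft sts
Hunk 6: at line 3 remove [vxrcw] add [tjojr,red] -> 9 lines: gyq vqeq sqy sgwdg tjojr red ufj jft sts

Answer: gyq
vqeq
sqy
sgwdg
tjojr
red
ufj
jft
sts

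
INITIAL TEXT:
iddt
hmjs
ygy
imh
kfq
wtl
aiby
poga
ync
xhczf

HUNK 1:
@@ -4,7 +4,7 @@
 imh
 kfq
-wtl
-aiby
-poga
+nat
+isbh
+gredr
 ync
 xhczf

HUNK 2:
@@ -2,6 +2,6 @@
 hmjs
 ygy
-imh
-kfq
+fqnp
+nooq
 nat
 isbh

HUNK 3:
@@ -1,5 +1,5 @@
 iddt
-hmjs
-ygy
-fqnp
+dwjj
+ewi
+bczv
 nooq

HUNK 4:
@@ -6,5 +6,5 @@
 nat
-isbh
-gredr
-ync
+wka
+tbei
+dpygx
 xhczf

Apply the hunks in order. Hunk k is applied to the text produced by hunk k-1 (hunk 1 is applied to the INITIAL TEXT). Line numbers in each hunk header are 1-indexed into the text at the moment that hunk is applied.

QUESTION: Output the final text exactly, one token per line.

Hunk 1: at line 4 remove [wtl,aiby,poga] add [nat,isbh,gredr] -> 10 lines: iddt hmjs ygy imh kfq nat isbh gredr ync xhczf
Hunk 2: at line 2 remove [imh,kfq] add [fqnp,nooq] -> 10 lines: iddt hmjs ygy fqnp nooq nat isbh gredr ync xhczf
Hunk 3: at line 1 remove [hmjs,ygy,fqnp] add [dwjj,ewi,bczv] -> 10 lines: iddt dwjj ewi bczv nooq nat isbh gredr ync xhczf
Hunk 4: at line 6 remove [isbh,gredr,ync] add [wka,tbei,dpygx] -> 10 lines: iddt dwjj ewi bczv nooq nat wka tbei dpygx xhczf

Answer: iddt
dwjj
ewi
bczv
nooq
nat
wka
tbei
dpygx
xhczf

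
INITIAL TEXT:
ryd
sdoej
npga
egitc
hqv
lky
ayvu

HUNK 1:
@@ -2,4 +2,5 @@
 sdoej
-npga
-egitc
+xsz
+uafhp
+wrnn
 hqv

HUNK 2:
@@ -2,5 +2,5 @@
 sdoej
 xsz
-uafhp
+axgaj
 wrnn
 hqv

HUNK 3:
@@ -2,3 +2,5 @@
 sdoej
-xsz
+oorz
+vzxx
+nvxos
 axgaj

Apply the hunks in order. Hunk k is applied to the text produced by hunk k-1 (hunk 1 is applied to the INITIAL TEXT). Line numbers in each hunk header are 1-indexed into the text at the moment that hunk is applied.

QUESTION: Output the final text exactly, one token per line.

Answer: ryd
sdoej
oorz
vzxx
nvxos
axgaj
wrnn
hqv
lky
ayvu

Derivation:
Hunk 1: at line 2 remove [npga,egitc] add [xsz,uafhp,wrnn] -> 8 lines: ryd sdoej xsz uafhp wrnn hqv lky ayvu
Hunk 2: at line 2 remove [uafhp] add [axgaj] -> 8 lines: ryd sdoej xsz axgaj wrnn hqv lky ayvu
Hunk 3: at line 2 remove [xsz] add [oorz,vzxx,nvxos] -> 10 lines: ryd sdoej oorz vzxx nvxos axgaj wrnn hqv lky ayvu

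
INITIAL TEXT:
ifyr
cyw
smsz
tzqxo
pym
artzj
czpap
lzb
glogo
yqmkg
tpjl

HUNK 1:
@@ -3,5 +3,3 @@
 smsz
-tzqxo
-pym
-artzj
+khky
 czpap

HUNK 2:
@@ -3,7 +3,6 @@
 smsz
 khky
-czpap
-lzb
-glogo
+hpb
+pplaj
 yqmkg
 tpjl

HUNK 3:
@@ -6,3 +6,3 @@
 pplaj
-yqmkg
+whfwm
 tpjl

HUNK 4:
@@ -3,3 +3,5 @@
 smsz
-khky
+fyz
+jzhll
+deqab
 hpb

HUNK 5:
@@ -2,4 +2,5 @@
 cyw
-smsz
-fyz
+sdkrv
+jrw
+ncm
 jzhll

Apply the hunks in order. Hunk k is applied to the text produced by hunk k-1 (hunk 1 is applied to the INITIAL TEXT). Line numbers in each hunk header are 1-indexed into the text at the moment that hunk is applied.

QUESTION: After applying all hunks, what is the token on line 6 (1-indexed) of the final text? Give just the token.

Answer: jzhll

Derivation:
Hunk 1: at line 3 remove [tzqxo,pym,artzj] add [khky] -> 9 lines: ifyr cyw smsz khky czpap lzb glogo yqmkg tpjl
Hunk 2: at line 3 remove [czpap,lzb,glogo] add [hpb,pplaj] -> 8 lines: ifyr cyw smsz khky hpb pplaj yqmkg tpjl
Hunk 3: at line 6 remove [yqmkg] add [whfwm] -> 8 lines: ifyr cyw smsz khky hpb pplaj whfwm tpjl
Hunk 4: at line 3 remove [khky] add [fyz,jzhll,deqab] -> 10 lines: ifyr cyw smsz fyz jzhll deqab hpb pplaj whfwm tpjl
Hunk 5: at line 2 remove [smsz,fyz] add [sdkrv,jrw,ncm] -> 11 lines: ifyr cyw sdkrv jrw ncm jzhll deqab hpb pplaj whfwm tpjl
Final line 6: jzhll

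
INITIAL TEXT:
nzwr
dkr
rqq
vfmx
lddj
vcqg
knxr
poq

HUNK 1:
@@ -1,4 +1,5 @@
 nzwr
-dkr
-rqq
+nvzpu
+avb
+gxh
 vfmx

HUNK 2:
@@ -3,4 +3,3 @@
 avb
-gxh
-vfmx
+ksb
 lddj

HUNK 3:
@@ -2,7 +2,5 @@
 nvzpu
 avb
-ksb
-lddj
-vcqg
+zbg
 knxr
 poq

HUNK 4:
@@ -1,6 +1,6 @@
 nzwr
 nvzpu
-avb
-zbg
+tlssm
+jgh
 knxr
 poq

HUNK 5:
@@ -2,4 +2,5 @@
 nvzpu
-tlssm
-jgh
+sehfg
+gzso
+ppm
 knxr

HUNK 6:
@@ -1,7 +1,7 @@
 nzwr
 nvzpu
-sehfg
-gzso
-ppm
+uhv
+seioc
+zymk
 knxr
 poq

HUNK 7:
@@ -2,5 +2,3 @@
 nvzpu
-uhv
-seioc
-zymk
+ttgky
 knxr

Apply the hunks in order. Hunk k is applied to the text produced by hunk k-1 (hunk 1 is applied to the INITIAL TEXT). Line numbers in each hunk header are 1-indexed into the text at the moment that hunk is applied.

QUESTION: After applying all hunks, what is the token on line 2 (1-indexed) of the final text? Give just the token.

Hunk 1: at line 1 remove [dkr,rqq] add [nvzpu,avb,gxh] -> 9 lines: nzwr nvzpu avb gxh vfmx lddj vcqg knxr poq
Hunk 2: at line 3 remove [gxh,vfmx] add [ksb] -> 8 lines: nzwr nvzpu avb ksb lddj vcqg knxr poq
Hunk 3: at line 2 remove [ksb,lddj,vcqg] add [zbg] -> 6 lines: nzwr nvzpu avb zbg knxr poq
Hunk 4: at line 1 remove [avb,zbg] add [tlssm,jgh] -> 6 lines: nzwr nvzpu tlssm jgh knxr poq
Hunk 5: at line 2 remove [tlssm,jgh] add [sehfg,gzso,ppm] -> 7 lines: nzwr nvzpu sehfg gzso ppm knxr poq
Hunk 6: at line 1 remove [sehfg,gzso,ppm] add [uhv,seioc,zymk] -> 7 lines: nzwr nvzpu uhv seioc zymk knxr poq
Hunk 7: at line 2 remove [uhv,seioc,zymk] add [ttgky] -> 5 lines: nzwr nvzpu ttgky knxr poq
Final line 2: nvzpu

Answer: nvzpu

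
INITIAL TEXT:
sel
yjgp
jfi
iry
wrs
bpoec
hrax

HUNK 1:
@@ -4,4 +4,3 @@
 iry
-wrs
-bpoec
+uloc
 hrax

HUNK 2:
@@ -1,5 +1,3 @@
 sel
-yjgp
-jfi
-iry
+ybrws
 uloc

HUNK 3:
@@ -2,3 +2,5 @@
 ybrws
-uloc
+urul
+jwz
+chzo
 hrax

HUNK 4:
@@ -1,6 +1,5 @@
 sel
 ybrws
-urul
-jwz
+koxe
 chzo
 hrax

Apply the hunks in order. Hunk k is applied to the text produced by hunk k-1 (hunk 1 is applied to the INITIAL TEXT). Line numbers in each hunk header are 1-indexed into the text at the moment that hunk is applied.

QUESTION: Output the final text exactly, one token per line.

Answer: sel
ybrws
koxe
chzo
hrax

Derivation:
Hunk 1: at line 4 remove [wrs,bpoec] add [uloc] -> 6 lines: sel yjgp jfi iry uloc hrax
Hunk 2: at line 1 remove [yjgp,jfi,iry] add [ybrws] -> 4 lines: sel ybrws uloc hrax
Hunk 3: at line 2 remove [uloc] add [urul,jwz,chzo] -> 6 lines: sel ybrws urul jwz chzo hrax
Hunk 4: at line 1 remove [urul,jwz] add [koxe] -> 5 lines: sel ybrws koxe chzo hrax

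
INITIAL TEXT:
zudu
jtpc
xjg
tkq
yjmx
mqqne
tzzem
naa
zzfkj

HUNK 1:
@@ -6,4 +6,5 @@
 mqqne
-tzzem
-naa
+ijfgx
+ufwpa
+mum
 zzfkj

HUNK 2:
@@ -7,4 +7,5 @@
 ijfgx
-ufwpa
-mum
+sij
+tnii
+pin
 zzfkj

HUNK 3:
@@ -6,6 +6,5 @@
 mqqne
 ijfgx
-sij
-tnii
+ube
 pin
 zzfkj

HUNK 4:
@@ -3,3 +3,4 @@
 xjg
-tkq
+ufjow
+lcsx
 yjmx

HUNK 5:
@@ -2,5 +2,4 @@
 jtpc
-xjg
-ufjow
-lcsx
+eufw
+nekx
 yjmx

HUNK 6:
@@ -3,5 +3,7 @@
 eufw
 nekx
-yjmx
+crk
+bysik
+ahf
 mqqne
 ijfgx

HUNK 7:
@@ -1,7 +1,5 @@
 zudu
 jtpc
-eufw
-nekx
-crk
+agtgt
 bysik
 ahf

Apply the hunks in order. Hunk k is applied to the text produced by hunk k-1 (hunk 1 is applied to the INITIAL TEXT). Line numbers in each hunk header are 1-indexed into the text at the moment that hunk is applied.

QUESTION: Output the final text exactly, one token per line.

Answer: zudu
jtpc
agtgt
bysik
ahf
mqqne
ijfgx
ube
pin
zzfkj

Derivation:
Hunk 1: at line 6 remove [tzzem,naa] add [ijfgx,ufwpa,mum] -> 10 lines: zudu jtpc xjg tkq yjmx mqqne ijfgx ufwpa mum zzfkj
Hunk 2: at line 7 remove [ufwpa,mum] add [sij,tnii,pin] -> 11 lines: zudu jtpc xjg tkq yjmx mqqne ijfgx sij tnii pin zzfkj
Hunk 3: at line 6 remove [sij,tnii] add [ube] -> 10 lines: zudu jtpc xjg tkq yjmx mqqne ijfgx ube pin zzfkj
Hunk 4: at line 3 remove [tkq] add [ufjow,lcsx] -> 11 lines: zudu jtpc xjg ufjow lcsx yjmx mqqne ijfgx ube pin zzfkj
Hunk 5: at line 2 remove [xjg,ufjow,lcsx] add [eufw,nekx] -> 10 lines: zudu jtpc eufw nekx yjmx mqqne ijfgx ube pin zzfkj
Hunk 6: at line 3 remove [yjmx] add [crk,bysik,ahf] -> 12 lines: zudu jtpc eufw nekx crk bysik ahf mqqne ijfgx ube pin zzfkj
Hunk 7: at line 1 remove [eufw,nekx,crk] add [agtgt] -> 10 lines: zudu jtpc agtgt bysik ahf mqqne ijfgx ube pin zzfkj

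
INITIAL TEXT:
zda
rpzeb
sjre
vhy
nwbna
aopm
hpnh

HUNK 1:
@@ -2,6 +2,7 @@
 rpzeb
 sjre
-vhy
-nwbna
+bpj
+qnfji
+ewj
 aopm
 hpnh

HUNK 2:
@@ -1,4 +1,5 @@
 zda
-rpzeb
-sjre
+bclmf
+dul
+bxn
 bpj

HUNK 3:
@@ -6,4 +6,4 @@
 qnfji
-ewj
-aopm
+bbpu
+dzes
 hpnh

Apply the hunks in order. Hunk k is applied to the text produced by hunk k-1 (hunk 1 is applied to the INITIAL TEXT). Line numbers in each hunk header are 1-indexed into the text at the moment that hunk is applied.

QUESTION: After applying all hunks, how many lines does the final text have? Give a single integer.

Answer: 9

Derivation:
Hunk 1: at line 2 remove [vhy,nwbna] add [bpj,qnfji,ewj] -> 8 lines: zda rpzeb sjre bpj qnfji ewj aopm hpnh
Hunk 2: at line 1 remove [rpzeb,sjre] add [bclmf,dul,bxn] -> 9 lines: zda bclmf dul bxn bpj qnfji ewj aopm hpnh
Hunk 3: at line 6 remove [ewj,aopm] add [bbpu,dzes] -> 9 lines: zda bclmf dul bxn bpj qnfji bbpu dzes hpnh
Final line count: 9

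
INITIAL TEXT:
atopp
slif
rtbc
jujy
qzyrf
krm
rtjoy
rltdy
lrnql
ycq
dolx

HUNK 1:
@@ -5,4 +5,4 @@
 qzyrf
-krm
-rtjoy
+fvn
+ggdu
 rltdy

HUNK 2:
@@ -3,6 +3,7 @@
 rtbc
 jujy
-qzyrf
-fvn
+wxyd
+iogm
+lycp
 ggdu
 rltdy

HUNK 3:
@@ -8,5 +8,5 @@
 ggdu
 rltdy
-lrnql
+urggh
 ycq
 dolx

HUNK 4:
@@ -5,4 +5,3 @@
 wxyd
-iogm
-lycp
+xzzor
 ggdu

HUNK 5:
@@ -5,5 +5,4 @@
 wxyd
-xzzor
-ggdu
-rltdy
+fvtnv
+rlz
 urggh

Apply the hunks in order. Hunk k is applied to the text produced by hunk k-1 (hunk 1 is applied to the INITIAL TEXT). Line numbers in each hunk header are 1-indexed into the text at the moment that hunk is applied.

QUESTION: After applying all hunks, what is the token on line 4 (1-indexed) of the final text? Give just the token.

Hunk 1: at line 5 remove [krm,rtjoy] add [fvn,ggdu] -> 11 lines: atopp slif rtbc jujy qzyrf fvn ggdu rltdy lrnql ycq dolx
Hunk 2: at line 3 remove [qzyrf,fvn] add [wxyd,iogm,lycp] -> 12 lines: atopp slif rtbc jujy wxyd iogm lycp ggdu rltdy lrnql ycq dolx
Hunk 3: at line 8 remove [lrnql] add [urggh] -> 12 lines: atopp slif rtbc jujy wxyd iogm lycp ggdu rltdy urggh ycq dolx
Hunk 4: at line 5 remove [iogm,lycp] add [xzzor] -> 11 lines: atopp slif rtbc jujy wxyd xzzor ggdu rltdy urggh ycq dolx
Hunk 5: at line 5 remove [xzzor,ggdu,rltdy] add [fvtnv,rlz] -> 10 lines: atopp slif rtbc jujy wxyd fvtnv rlz urggh ycq dolx
Final line 4: jujy

Answer: jujy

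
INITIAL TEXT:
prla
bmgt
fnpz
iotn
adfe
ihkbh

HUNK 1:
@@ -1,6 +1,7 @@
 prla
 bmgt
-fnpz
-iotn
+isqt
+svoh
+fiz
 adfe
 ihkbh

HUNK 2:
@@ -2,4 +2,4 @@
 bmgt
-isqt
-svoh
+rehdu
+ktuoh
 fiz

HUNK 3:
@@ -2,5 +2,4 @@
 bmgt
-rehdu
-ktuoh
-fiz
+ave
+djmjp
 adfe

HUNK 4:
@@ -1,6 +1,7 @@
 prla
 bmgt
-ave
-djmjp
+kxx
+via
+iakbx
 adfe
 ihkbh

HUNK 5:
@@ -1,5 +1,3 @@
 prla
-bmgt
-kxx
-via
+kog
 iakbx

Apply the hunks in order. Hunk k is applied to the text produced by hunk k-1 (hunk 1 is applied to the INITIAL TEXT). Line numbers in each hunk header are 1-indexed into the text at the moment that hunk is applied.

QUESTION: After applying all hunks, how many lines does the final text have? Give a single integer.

Answer: 5

Derivation:
Hunk 1: at line 1 remove [fnpz,iotn] add [isqt,svoh,fiz] -> 7 lines: prla bmgt isqt svoh fiz adfe ihkbh
Hunk 2: at line 2 remove [isqt,svoh] add [rehdu,ktuoh] -> 7 lines: prla bmgt rehdu ktuoh fiz adfe ihkbh
Hunk 3: at line 2 remove [rehdu,ktuoh,fiz] add [ave,djmjp] -> 6 lines: prla bmgt ave djmjp adfe ihkbh
Hunk 4: at line 1 remove [ave,djmjp] add [kxx,via,iakbx] -> 7 lines: prla bmgt kxx via iakbx adfe ihkbh
Hunk 5: at line 1 remove [bmgt,kxx,via] add [kog] -> 5 lines: prla kog iakbx adfe ihkbh
Final line count: 5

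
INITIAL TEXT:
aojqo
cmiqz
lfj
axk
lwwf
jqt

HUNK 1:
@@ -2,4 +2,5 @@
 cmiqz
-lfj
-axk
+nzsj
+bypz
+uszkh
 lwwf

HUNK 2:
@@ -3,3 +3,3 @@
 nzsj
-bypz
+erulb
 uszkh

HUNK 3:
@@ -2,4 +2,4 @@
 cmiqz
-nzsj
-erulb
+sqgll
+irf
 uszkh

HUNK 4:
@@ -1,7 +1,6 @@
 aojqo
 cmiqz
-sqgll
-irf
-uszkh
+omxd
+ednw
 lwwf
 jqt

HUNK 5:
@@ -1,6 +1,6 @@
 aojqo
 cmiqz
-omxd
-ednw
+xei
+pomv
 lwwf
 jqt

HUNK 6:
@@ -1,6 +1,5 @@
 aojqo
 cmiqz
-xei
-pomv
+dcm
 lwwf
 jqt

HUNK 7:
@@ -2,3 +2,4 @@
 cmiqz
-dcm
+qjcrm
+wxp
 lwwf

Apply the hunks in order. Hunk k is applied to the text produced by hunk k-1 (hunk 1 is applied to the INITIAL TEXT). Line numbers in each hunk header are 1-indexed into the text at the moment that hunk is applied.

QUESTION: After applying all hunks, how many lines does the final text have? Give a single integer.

Answer: 6

Derivation:
Hunk 1: at line 2 remove [lfj,axk] add [nzsj,bypz,uszkh] -> 7 lines: aojqo cmiqz nzsj bypz uszkh lwwf jqt
Hunk 2: at line 3 remove [bypz] add [erulb] -> 7 lines: aojqo cmiqz nzsj erulb uszkh lwwf jqt
Hunk 3: at line 2 remove [nzsj,erulb] add [sqgll,irf] -> 7 lines: aojqo cmiqz sqgll irf uszkh lwwf jqt
Hunk 4: at line 1 remove [sqgll,irf,uszkh] add [omxd,ednw] -> 6 lines: aojqo cmiqz omxd ednw lwwf jqt
Hunk 5: at line 1 remove [omxd,ednw] add [xei,pomv] -> 6 lines: aojqo cmiqz xei pomv lwwf jqt
Hunk 6: at line 1 remove [xei,pomv] add [dcm] -> 5 lines: aojqo cmiqz dcm lwwf jqt
Hunk 7: at line 2 remove [dcm] add [qjcrm,wxp] -> 6 lines: aojqo cmiqz qjcrm wxp lwwf jqt
Final line count: 6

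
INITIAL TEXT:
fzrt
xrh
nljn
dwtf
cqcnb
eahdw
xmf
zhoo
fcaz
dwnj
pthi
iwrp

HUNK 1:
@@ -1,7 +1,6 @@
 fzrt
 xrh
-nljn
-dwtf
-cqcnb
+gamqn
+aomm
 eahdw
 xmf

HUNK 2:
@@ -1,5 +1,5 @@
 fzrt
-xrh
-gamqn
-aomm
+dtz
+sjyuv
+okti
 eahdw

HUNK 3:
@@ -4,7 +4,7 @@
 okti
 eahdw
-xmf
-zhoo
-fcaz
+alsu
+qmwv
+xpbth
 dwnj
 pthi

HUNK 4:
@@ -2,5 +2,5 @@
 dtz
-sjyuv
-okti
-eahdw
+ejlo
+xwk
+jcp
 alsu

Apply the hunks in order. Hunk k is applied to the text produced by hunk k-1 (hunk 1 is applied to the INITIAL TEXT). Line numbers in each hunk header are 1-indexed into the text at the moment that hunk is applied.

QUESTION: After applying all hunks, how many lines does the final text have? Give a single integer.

Answer: 11

Derivation:
Hunk 1: at line 1 remove [nljn,dwtf,cqcnb] add [gamqn,aomm] -> 11 lines: fzrt xrh gamqn aomm eahdw xmf zhoo fcaz dwnj pthi iwrp
Hunk 2: at line 1 remove [xrh,gamqn,aomm] add [dtz,sjyuv,okti] -> 11 lines: fzrt dtz sjyuv okti eahdw xmf zhoo fcaz dwnj pthi iwrp
Hunk 3: at line 4 remove [xmf,zhoo,fcaz] add [alsu,qmwv,xpbth] -> 11 lines: fzrt dtz sjyuv okti eahdw alsu qmwv xpbth dwnj pthi iwrp
Hunk 4: at line 2 remove [sjyuv,okti,eahdw] add [ejlo,xwk,jcp] -> 11 lines: fzrt dtz ejlo xwk jcp alsu qmwv xpbth dwnj pthi iwrp
Final line count: 11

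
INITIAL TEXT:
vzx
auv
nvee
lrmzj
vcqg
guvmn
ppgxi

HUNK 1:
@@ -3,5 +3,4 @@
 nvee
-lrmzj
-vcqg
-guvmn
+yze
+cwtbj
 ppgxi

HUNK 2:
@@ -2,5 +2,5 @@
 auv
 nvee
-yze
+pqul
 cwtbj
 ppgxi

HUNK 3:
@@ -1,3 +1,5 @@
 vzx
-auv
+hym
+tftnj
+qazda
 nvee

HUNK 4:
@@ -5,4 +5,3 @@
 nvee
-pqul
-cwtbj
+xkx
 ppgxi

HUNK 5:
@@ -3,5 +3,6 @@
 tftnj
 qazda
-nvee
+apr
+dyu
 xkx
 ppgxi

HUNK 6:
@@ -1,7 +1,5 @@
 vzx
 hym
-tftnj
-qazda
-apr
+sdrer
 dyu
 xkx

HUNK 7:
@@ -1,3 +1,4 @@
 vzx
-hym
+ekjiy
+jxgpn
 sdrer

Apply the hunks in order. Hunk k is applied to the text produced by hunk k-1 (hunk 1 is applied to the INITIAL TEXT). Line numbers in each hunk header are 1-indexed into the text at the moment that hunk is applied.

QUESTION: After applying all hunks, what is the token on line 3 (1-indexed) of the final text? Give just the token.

Hunk 1: at line 3 remove [lrmzj,vcqg,guvmn] add [yze,cwtbj] -> 6 lines: vzx auv nvee yze cwtbj ppgxi
Hunk 2: at line 2 remove [yze] add [pqul] -> 6 lines: vzx auv nvee pqul cwtbj ppgxi
Hunk 3: at line 1 remove [auv] add [hym,tftnj,qazda] -> 8 lines: vzx hym tftnj qazda nvee pqul cwtbj ppgxi
Hunk 4: at line 5 remove [pqul,cwtbj] add [xkx] -> 7 lines: vzx hym tftnj qazda nvee xkx ppgxi
Hunk 5: at line 3 remove [nvee] add [apr,dyu] -> 8 lines: vzx hym tftnj qazda apr dyu xkx ppgxi
Hunk 6: at line 1 remove [tftnj,qazda,apr] add [sdrer] -> 6 lines: vzx hym sdrer dyu xkx ppgxi
Hunk 7: at line 1 remove [hym] add [ekjiy,jxgpn] -> 7 lines: vzx ekjiy jxgpn sdrer dyu xkx ppgxi
Final line 3: jxgpn

Answer: jxgpn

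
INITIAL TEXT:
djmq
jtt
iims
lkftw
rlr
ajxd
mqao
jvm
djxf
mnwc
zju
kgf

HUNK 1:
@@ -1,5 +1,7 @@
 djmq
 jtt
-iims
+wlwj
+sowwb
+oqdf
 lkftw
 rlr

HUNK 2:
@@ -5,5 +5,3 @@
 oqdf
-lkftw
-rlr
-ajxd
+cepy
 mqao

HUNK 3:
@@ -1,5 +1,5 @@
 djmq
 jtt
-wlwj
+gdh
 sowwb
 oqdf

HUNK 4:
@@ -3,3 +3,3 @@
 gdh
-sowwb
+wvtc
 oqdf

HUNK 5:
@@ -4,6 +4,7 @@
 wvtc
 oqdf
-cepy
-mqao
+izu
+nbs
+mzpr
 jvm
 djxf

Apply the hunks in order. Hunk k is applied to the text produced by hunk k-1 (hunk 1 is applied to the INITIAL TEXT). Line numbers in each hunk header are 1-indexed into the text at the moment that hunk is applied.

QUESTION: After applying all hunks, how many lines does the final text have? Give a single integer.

Answer: 13

Derivation:
Hunk 1: at line 1 remove [iims] add [wlwj,sowwb,oqdf] -> 14 lines: djmq jtt wlwj sowwb oqdf lkftw rlr ajxd mqao jvm djxf mnwc zju kgf
Hunk 2: at line 5 remove [lkftw,rlr,ajxd] add [cepy] -> 12 lines: djmq jtt wlwj sowwb oqdf cepy mqao jvm djxf mnwc zju kgf
Hunk 3: at line 1 remove [wlwj] add [gdh] -> 12 lines: djmq jtt gdh sowwb oqdf cepy mqao jvm djxf mnwc zju kgf
Hunk 4: at line 3 remove [sowwb] add [wvtc] -> 12 lines: djmq jtt gdh wvtc oqdf cepy mqao jvm djxf mnwc zju kgf
Hunk 5: at line 4 remove [cepy,mqao] add [izu,nbs,mzpr] -> 13 lines: djmq jtt gdh wvtc oqdf izu nbs mzpr jvm djxf mnwc zju kgf
Final line count: 13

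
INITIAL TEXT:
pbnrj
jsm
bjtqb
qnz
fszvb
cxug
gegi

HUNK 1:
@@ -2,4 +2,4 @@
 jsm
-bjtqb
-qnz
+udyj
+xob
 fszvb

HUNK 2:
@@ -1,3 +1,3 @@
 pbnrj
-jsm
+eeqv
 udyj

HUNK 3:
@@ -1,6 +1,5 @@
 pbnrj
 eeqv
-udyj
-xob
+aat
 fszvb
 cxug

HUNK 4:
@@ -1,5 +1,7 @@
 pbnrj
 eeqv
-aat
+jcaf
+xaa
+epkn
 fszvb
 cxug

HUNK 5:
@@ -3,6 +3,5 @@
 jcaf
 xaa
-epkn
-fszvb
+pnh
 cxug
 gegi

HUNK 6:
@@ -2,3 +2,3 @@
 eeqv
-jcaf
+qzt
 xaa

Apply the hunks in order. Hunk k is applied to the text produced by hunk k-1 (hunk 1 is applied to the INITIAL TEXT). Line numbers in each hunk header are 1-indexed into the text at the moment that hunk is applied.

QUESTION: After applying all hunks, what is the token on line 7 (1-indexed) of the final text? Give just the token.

Hunk 1: at line 2 remove [bjtqb,qnz] add [udyj,xob] -> 7 lines: pbnrj jsm udyj xob fszvb cxug gegi
Hunk 2: at line 1 remove [jsm] add [eeqv] -> 7 lines: pbnrj eeqv udyj xob fszvb cxug gegi
Hunk 3: at line 1 remove [udyj,xob] add [aat] -> 6 lines: pbnrj eeqv aat fszvb cxug gegi
Hunk 4: at line 1 remove [aat] add [jcaf,xaa,epkn] -> 8 lines: pbnrj eeqv jcaf xaa epkn fszvb cxug gegi
Hunk 5: at line 3 remove [epkn,fszvb] add [pnh] -> 7 lines: pbnrj eeqv jcaf xaa pnh cxug gegi
Hunk 6: at line 2 remove [jcaf] add [qzt] -> 7 lines: pbnrj eeqv qzt xaa pnh cxug gegi
Final line 7: gegi

Answer: gegi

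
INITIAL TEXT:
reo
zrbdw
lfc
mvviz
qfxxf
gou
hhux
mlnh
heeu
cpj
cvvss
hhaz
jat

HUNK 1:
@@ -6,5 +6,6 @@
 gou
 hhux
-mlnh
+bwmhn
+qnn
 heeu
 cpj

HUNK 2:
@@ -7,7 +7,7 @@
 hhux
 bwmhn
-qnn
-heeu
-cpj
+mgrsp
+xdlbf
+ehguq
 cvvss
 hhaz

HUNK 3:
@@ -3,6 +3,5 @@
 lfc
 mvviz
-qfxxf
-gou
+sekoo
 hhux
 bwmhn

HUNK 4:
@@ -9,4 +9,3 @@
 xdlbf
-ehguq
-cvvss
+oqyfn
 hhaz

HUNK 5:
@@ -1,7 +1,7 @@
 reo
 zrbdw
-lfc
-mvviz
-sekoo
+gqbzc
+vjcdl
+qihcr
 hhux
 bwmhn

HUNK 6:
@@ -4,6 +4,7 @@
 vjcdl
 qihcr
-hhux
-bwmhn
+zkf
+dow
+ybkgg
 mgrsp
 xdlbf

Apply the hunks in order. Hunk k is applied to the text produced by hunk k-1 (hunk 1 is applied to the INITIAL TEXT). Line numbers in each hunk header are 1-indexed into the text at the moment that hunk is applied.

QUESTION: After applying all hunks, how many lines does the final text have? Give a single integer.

Answer: 13

Derivation:
Hunk 1: at line 6 remove [mlnh] add [bwmhn,qnn] -> 14 lines: reo zrbdw lfc mvviz qfxxf gou hhux bwmhn qnn heeu cpj cvvss hhaz jat
Hunk 2: at line 7 remove [qnn,heeu,cpj] add [mgrsp,xdlbf,ehguq] -> 14 lines: reo zrbdw lfc mvviz qfxxf gou hhux bwmhn mgrsp xdlbf ehguq cvvss hhaz jat
Hunk 3: at line 3 remove [qfxxf,gou] add [sekoo] -> 13 lines: reo zrbdw lfc mvviz sekoo hhux bwmhn mgrsp xdlbf ehguq cvvss hhaz jat
Hunk 4: at line 9 remove [ehguq,cvvss] add [oqyfn] -> 12 lines: reo zrbdw lfc mvviz sekoo hhux bwmhn mgrsp xdlbf oqyfn hhaz jat
Hunk 5: at line 1 remove [lfc,mvviz,sekoo] add [gqbzc,vjcdl,qihcr] -> 12 lines: reo zrbdw gqbzc vjcdl qihcr hhux bwmhn mgrsp xdlbf oqyfn hhaz jat
Hunk 6: at line 4 remove [hhux,bwmhn] add [zkf,dow,ybkgg] -> 13 lines: reo zrbdw gqbzc vjcdl qihcr zkf dow ybkgg mgrsp xdlbf oqyfn hhaz jat
Final line count: 13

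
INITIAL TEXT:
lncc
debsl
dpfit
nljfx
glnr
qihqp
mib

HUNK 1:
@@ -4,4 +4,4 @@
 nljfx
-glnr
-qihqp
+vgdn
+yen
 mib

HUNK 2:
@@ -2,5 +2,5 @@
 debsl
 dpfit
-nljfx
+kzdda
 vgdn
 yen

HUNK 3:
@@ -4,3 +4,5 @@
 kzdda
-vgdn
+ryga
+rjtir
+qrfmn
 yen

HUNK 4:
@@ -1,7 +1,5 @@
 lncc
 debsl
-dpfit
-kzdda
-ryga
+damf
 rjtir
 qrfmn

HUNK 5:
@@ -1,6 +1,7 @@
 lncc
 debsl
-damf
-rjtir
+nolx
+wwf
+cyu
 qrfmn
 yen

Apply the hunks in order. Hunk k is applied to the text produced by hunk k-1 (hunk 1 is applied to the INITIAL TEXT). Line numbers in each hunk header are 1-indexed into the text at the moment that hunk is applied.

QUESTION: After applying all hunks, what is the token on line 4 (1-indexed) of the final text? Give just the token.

Hunk 1: at line 4 remove [glnr,qihqp] add [vgdn,yen] -> 7 lines: lncc debsl dpfit nljfx vgdn yen mib
Hunk 2: at line 2 remove [nljfx] add [kzdda] -> 7 lines: lncc debsl dpfit kzdda vgdn yen mib
Hunk 3: at line 4 remove [vgdn] add [ryga,rjtir,qrfmn] -> 9 lines: lncc debsl dpfit kzdda ryga rjtir qrfmn yen mib
Hunk 4: at line 1 remove [dpfit,kzdda,ryga] add [damf] -> 7 lines: lncc debsl damf rjtir qrfmn yen mib
Hunk 5: at line 1 remove [damf,rjtir] add [nolx,wwf,cyu] -> 8 lines: lncc debsl nolx wwf cyu qrfmn yen mib
Final line 4: wwf

Answer: wwf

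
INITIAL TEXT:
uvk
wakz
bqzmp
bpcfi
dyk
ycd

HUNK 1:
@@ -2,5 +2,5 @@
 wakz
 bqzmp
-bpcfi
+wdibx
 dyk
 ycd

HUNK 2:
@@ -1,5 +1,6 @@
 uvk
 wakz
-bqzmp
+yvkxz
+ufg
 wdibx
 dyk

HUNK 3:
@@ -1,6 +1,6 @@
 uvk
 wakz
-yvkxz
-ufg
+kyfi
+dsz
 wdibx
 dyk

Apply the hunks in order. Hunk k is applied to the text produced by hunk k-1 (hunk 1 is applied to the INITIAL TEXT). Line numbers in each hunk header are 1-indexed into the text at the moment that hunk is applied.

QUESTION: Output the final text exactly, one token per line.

Answer: uvk
wakz
kyfi
dsz
wdibx
dyk
ycd

Derivation:
Hunk 1: at line 2 remove [bpcfi] add [wdibx] -> 6 lines: uvk wakz bqzmp wdibx dyk ycd
Hunk 2: at line 1 remove [bqzmp] add [yvkxz,ufg] -> 7 lines: uvk wakz yvkxz ufg wdibx dyk ycd
Hunk 3: at line 1 remove [yvkxz,ufg] add [kyfi,dsz] -> 7 lines: uvk wakz kyfi dsz wdibx dyk ycd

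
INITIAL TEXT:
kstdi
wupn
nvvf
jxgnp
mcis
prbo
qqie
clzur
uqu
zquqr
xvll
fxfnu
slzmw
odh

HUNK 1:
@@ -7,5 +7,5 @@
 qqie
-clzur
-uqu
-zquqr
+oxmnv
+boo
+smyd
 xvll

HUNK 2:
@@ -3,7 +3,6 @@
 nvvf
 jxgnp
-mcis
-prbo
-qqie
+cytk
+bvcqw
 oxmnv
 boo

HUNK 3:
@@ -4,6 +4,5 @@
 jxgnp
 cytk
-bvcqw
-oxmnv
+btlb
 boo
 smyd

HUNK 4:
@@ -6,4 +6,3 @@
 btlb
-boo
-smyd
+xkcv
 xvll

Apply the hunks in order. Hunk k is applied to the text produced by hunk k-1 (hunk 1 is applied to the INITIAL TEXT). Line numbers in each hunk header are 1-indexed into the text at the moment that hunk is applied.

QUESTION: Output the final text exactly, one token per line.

Hunk 1: at line 7 remove [clzur,uqu,zquqr] add [oxmnv,boo,smyd] -> 14 lines: kstdi wupn nvvf jxgnp mcis prbo qqie oxmnv boo smyd xvll fxfnu slzmw odh
Hunk 2: at line 3 remove [mcis,prbo,qqie] add [cytk,bvcqw] -> 13 lines: kstdi wupn nvvf jxgnp cytk bvcqw oxmnv boo smyd xvll fxfnu slzmw odh
Hunk 3: at line 4 remove [bvcqw,oxmnv] add [btlb] -> 12 lines: kstdi wupn nvvf jxgnp cytk btlb boo smyd xvll fxfnu slzmw odh
Hunk 4: at line 6 remove [boo,smyd] add [xkcv] -> 11 lines: kstdi wupn nvvf jxgnp cytk btlb xkcv xvll fxfnu slzmw odh

Answer: kstdi
wupn
nvvf
jxgnp
cytk
btlb
xkcv
xvll
fxfnu
slzmw
odh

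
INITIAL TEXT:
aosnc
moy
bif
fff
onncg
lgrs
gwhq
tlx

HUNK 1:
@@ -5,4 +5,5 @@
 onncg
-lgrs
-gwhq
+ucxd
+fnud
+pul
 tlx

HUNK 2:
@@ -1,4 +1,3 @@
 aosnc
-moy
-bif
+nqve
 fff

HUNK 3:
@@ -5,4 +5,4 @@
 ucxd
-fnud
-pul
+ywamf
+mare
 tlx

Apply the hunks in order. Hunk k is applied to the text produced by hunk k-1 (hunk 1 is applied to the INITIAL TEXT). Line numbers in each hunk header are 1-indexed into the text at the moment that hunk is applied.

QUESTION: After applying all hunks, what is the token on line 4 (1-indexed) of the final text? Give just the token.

Hunk 1: at line 5 remove [lgrs,gwhq] add [ucxd,fnud,pul] -> 9 lines: aosnc moy bif fff onncg ucxd fnud pul tlx
Hunk 2: at line 1 remove [moy,bif] add [nqve] -> 8 lines: aosnc nqve fff onncg ucxd fnud pul tlx
Hunk 3: at line 5 remove [fnud,pul] add [ywamf,mare] -> 8 lines: aosnc nqve fff onncg ucxd ywamf mare tlx
Final line 4: onncg

Answer: onncg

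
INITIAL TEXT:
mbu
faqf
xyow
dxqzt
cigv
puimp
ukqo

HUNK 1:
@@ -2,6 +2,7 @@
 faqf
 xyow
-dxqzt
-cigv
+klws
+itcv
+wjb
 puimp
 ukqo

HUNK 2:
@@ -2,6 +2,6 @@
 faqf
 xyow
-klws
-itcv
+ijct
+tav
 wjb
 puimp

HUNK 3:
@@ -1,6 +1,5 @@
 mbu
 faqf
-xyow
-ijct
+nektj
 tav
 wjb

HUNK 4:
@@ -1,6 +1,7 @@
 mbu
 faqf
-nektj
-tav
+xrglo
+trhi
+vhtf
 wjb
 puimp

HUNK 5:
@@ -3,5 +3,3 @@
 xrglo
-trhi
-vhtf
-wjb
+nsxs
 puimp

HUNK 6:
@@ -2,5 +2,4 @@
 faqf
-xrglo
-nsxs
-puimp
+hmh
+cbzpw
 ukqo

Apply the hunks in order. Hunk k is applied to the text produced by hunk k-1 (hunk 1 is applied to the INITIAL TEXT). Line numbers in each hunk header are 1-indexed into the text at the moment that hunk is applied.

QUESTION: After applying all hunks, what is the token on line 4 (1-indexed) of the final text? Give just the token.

Hunk 1: at line 2 remove [dxqzt,cigv] add [klws,itcv,wjb] -> 8 lines: mbu faqf xyow klws itcv wjb puimp ukqo
Hunk 2: at line 2 remove [klws,itcv] add [ijct,tav] -> 8 lines: mbu faqf xyow ijct tav wjb puimp ukqo
Hunk 3: at line 1 remove [xyow,ijct] add [nektj] -> 7 lines: mbu faqf nektj tav wjb puimp ukqo
Hunk 4: at line 1 remove [nektj,tav] add [xrglo,trhi,vhtf] -> 8 lines: mbu faqf xrglo trhi vhtf wjb puimp ukqo
Hunk 5: at line 3 remove [trhi,vhtf,wjb] add [nsxs] -> 6 lines: mbu faqf xrglo nsxs puimp ukqo
Hunk 6: at line 2 remove [xrglo,nsxs,puimp] add [hmh,cbzpw] -> 5 lines: mbu faqf hmh cbzpw ukqo
Final line 4: cbzpw

Answer: cbzpw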